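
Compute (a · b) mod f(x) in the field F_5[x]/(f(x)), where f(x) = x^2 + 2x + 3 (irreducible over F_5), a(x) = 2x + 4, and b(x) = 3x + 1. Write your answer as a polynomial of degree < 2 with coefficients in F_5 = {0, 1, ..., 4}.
a · b ≡ 2x + 1 (mod f(x))

Multiply in F_5[x]: a(x)·b(x) = (2x + 4)·(3x + 1) = x^2 + 4x + 4. This has degree ≥ 2, so divide by f(x) over F_5: x^2 + 4x + 4 = (1)·(x^2 + 2x + 3) + (2x + 1). Hence a·b ≡ 2x + 1 (mod f). (F_5[x]/(f) is a field with 5^2 = 25 elements since f is irreducible of degree 2.)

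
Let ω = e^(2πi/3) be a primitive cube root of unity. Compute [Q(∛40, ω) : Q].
[Q(∛40, ω) : Q] = 6

[Q(∛40):Q] = 3 (min poly x^3 - 40, irreducible since 40 is not a perfect cube). [Q(ω):Q] = 2 (min poly x^2 + x + 1). Since Q(∛40) ⊂ R and ω ∉ R, we have ω ∉ Q(∛40), so x^2 + x + 1 remains irreducible over Q(∛40) and [Q(∛40, ω) : Q(∛40)] = 2. By the tower law, [Q(∛40, ω) : Q] = 3 · 2 = 6. (In fact Q(∛40, ω) is the splitting field of x^3 - 40 over Q.)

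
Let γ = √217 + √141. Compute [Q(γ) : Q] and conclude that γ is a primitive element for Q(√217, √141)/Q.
[Q(γ) : Q] = 4 (equivalently, Q(γ) = Q(√217, √141))

Obviously Q(γ) ⊆ Q(√217, √141), and [Q(√217, √141):Q] = 4 (since 217, 141 are distinct squarefree integers > 1 with 30597 not a perfect square). To show equality we compute the minimal polynomial of γ. From γ = √217 + √141: γ^2 = 217 + 2√(30597) + 141 = 358 + 2√(30597), so γ^2 - 358 = 2√(30597); squaring, (γ^2 - 358)^2 = 4·30597, i.e. γ^4 - 716γ^2 + 128164 - 122388 = 0, i.e. γ^4 - 716γ^2 + 5776 = 0. So γ is a root of x^4 - 716x^2 + 5776. This polynomial is irreducible over Q: it has no rational root (each ±√217 ± √141 is irrational), and any factorization into two quadratics over Q would force √(30597) ∈ Q (pairing opposite roots) or √217, √141 ∈ Q (other pairings), all impossible. Hence [Q(γ):Q] = 4 = [Q(√217, √141):Q], so Q(γ) = Q(√217, √141).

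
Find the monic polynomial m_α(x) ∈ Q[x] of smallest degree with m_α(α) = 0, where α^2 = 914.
m_α(x) = x^2 - 914

α satisfies α^2 - 914 = 0, so x^2 - 914 annihilates α. Since d = 914 is squarefree and ≠ 1, it is not a perfect square in Q, so x^2 - 914 has no rational root and is therefore irreducible over Q (a degree-2 polynomial over a field is irreducible iff it has no root). Hence m_α(x) = x^2 - 914.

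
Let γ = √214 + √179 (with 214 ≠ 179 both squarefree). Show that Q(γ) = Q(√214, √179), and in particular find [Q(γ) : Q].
[Q(γ) : Q] = 4 (equivalently, Q(γ) = Q(√214, √179))

Obviously Q(γ) ⊆ Q(√214, √179), and [Q(√214, √179):Q] = 4 (since 214, 179 are distinct squarefree integers > 1 with 38306 not a perfect square). To show equality we compute the minimal polynomial of γ. From γ = √214 + √179: γ^2 = 214 + 2√(38306) + 179 = 393 + 2√(38306), so γ^2 - 393 = 2√(38306); squaring, (γ^2 - 393)^2 = 4·38306, i.e. γ^4 - 786γ^2 + 154449 - 153224 = 0, i.e. γ^4 - 786γ^2 + 1225 = 0. So γ is a root of x^4 - 786x^2 + 1225. This polynomial is irreducible over Q: it has no rational root (each ±√214 ± √179 is irrational), and any factorization into two quadratics over Q would force √(38306) ∈ Q (pairing opposite roots) or √214, √179 ∈ Q (other pairings), all impossible. Hence [Q(γ):Q] = 4 = [Q(√214, √179):Q], so Q(γ) = Q(√214, √179).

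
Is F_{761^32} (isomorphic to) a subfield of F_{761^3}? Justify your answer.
No: F_{761^32} is not a subfield of F_{761^3}

F_{p^m} embeds in F_{p^n} iff m | n. Here 32 ∤ 3 (since 3 = 0·32 + 3 with remainder 3 ≠ 0), so F_{761^32} is not a subfield of F_{761^3}. Equivalently: if it were, the tower law would give 32 = [F_{761^32}:F_761] dividing [F_{761^3}:F_761] = 3, contradiction.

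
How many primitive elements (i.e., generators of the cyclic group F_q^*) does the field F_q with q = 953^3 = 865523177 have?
There are φ(865523176) = 347120640 primitive elements

F_q^* is cyclic of order q - 1 = 865523176. A cyclic group of order m has exactly φ(m) generators. Here m = 865523176 = 2^3 · 7 · 17 · 181 · 5023, so the number of primitive elements is φ(865523176) = 347120640.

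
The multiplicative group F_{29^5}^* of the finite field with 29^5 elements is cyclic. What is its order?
|F_{29^5}^*| = 20511148

F_{29^5} has 29^5 = 20511149 elements; its multiplicative group consists of all nonzero elements, so |F_{29^5}^*| = 20511149 - 1 = 20511148. (It is cyclic since any finite subgroup of the multiplicative group of a field is cyclic.)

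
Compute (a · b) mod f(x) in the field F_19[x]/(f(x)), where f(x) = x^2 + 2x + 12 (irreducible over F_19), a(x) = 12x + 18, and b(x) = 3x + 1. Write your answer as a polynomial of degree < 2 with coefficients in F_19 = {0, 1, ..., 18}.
a · b ≡ 13x + 4 (mod f(x))

Multiply in F_19[x]: a(x)·b(x) = (12x + 18)·(3x + 1) = 17x^2 + 9x + 18. This has degree ≥ 2, so divide by f(x) over F_19: 17x^2 + 9x + 18 = (17)·(x^2 + 2x + 12) + (13x + 4). Hence a·b ≡ 13x + 4 (mod f). (F_19[x]/(f) is a field with 19^2 = 361 elements since f is irreducible of degree 2.)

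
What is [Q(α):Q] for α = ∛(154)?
[Q(α):Q] = 3

The minimal polynomial of α is x^3 - 154, irreducible over Q since 154 is not a perfect cube (so x^3 - 154 has no rational root). Hence [Q(α):Q] = deg(m_α) = 3.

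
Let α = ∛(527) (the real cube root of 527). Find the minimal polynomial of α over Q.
m_α(x) = x^3 - 527

α satisfies α^3 = 527, so x^3 - 527 annihilates α. By the rational root test, a rational root p/q (in lowest terms) of x^3 - 527 would satisfy p^3 = 527 q^3, forcing q = 1 and p^3 = 527; but 527 is not a perfect cube, contradiction. A monic cubic over Q with no rational root is irreducible (any nontrivial factorization would include a linear factor). Hence x^3 - 527 is the minimal polynomial of α, and in particular [Q(α):Q] = 3.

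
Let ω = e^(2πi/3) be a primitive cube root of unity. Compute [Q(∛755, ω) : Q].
[Q(∛755, ω) : Q] = 6

[Q(∛755):Q] = 3 (min poly x^3 - 755, irreducible since 755 is not a perfect cube). [Q(ω):Q] = 2 (min poly x^2 + x + 1). Since Q(∛755) ⊂ R and ω ∉ R, we have ω ∉ Q(∛755), so x^2 + x + 1 remains irreducible over Q(∛755) and [Q(∛755, ω) : Q(∛755)] = 2. By the tower law, [Q(∛755, ω) : Q] = 3 · 2 = 6. (In fact Q(∛755, ω) is the splitting field of x^3 - 755 over Q.)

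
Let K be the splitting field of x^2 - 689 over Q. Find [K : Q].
[K : Q] = 2

f(x) = x^2 - 689 factors as (x - √689)(x + √689). The splitting field is K = Q(√689). Since 689 is squarefree and > 1, it is not a perfect square, so x^2 - 689 is irreducible over Q and [Q(√689) : Q] = 2. Hence [K : Q] = 2.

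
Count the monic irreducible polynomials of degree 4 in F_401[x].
There are 6464200200 monic irreducible polynomials of degree 4 over F_401

Each element of F_{401^4} that lies in no proper subfield is a root of exactly one monic irreducible of degree 4 over F_401, and each such polynomial has 4 distinct roots in F_{401^4}. By Möbius inversion the count is N_401(4) = (1/4) Σ_{d|4} μ(4/d) · 401^d = (1/4)(μ(4)·401^1 + μ(2)·401^2 + μ(1)·401^4) = 25856800800/4 = 6464200200.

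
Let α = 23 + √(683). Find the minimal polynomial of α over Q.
m_α(x) = x^2 - 46x - 154

From α - 23 = √(683), squaring gives (α - 23)^2 = 683, i.e. α^2 - 46α + 529 = 683, so α^2 - 46α - 154 = 0. The discriminant of x^2 - 46x - 154 is (-46)^2 - 4·(-154) = 2116 + 616 = 2732, and 4·(683) is not a perfect square in Q since 683 is squarefree and ≠ 1. Hence x^2 - 46x - 154 is irreducible over Q and is the minimal polynomial of α.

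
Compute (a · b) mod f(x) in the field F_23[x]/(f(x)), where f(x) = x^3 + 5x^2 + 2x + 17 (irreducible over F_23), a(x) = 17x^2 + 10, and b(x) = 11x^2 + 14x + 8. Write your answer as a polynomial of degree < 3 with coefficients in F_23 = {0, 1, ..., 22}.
a · b ≡ 22x^2 + 11x + 15 (mod f(x))

Multiply in F_23[x]: a(x)·b(x) = (17x^2 + 10)·(11x^2 + 14x + 8) = 3x^4 + 8x^3 + 16x^2 + 2x + 11. This has degree ≥ 3, so divide by f(x) over F_23: 3x^4 + 8x^3 + 16x^2 + 2x + 11 = (3x + 16)·(x^3 + 5x^2 + 2x + 17) + (22x^2 + 11x + 15). Hence a·b ≡ 22x^2 + 11x + 15 (mod f). (F_23[x]/(f) is a field with 23^3 = 12167 elements since f is irreducible of degree 3.)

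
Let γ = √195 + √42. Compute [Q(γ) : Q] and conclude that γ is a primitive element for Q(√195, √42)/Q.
[Q(γ) : Q] = 4 (equivalently, Q(γ) = Q(√195, √42))

Obviously Q(γ) ⊆ Q(√195, √42), and [Q(√195, √42):Q] = 4 (since 195, 42 are distinct squarefree integers > 1 with 8190 not a perfect square). To show equality we compute the minimal polynomial of γ. From γ = √195 + √42: γ^2 = 195 + 2√(8190) + 42 = 237 + 2√(8190), so γ^2 - 237 = 2√(8190); squaring, (γ^2 - 237)^2 = 4·8190, i.e. γ^4 - 474γ^2 + 56169 - 32760 = 0, i.e. γ^4 - 474γ^2 + 23409 = 0. So γ is a root of x^4 - 474x^2 + 23409. This polynomial is irreducible over Q: it has no rational root (each ±√195 ± √42 is irrational), and any factorization into two quadratics over Q would force √(8190) ∈ Q (pairing opposite roots) or √195, √42 ∈ Q (other pairings), all impossible. Hence [Q(γ):Q] = 4 = [Q(√195, √42):Q], so Q(γ) = Q(√195, √42).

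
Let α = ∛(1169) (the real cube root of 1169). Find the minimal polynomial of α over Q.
m_α(x) = x^3 - 1169

α satisfies α^3 = 1169, so x^3 - 1169 annihilates α. By the rational root test, a rational root p/q (in lowest terms) of x^3 - 1169 would satisfy p^3 = 1169 q^3, forcing q = 1 and p^3 = 1169; but 1169 is not a perfect cube, contradiction. A monic cubic over Q with no rational root is irreducible (any nontrivial factorization would include a linear factor). Hence x^3 - 1169 is the minimal polynomial of α, and in particular [Q(α):Q] = 3.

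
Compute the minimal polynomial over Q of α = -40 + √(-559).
m_α(x) = x^2 + 80x + 2159

From α + 40 = √(-559), squaring gives (α + 40)^2 = -559, i.e. α^2 + 80α + 1600 = -559, so α^2 + 80α + 2159 = 0. The discriminant of x^2 + 80x + 2159 is (80)^2 - 4·(2159) = 6400 - 8636 = -2236, and 4·(-559) is not a perfect square in Q since -559 is squarefree and ≠ 1. Hence x^2 + 80x + 2159 is irreducible over Q and is the minimal polynomial of α.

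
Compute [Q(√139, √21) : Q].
[Q(√139, √21) : Q] = 4

[Q(√139):Q] = 2 (min poly x^2 - 139, irreducible since 139 is squarefree > 1). For the top step, suppose √21 ∈ Q(√139), say √21 = c + d√139 with c, d ∈ Q. Squaring: 21 = c^2 + 139d^2 + 2cd√139. Since √139 ∉ Q this forces 2cd = 0. If d = 0 then √21 = c ∈ Q, contradicting 21 squarefree > 1. If c = 0 then 21 = 139d^2, so 139·21 = (139d)^2 is a perfect square in Q — but 139·21 = 2919 is not a perfect square (since 139 and 21 are distinct squarefree integers). Contradiction. Hence √21 ∉ Q(√139), so x^2 - 21 stays irreducible over Q(√139) and [Q(√139, √21) : Q(√139)] = 2. By the tower law, [Q(√139, √21) : Q] = 2 · 2 = 4.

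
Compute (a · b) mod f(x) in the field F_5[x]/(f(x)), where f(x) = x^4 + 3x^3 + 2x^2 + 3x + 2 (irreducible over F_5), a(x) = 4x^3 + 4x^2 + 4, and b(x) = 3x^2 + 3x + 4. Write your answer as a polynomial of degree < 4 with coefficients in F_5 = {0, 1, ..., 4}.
a · b ≡ x^2 + 4x (mod f(x))

Multiply in F_5[x]: a(x)·b(x) = (4x^3 + 4x^2 + 4)·(3x^2 + 3x + 4) = 2x^5 + 4x^4 + 3x^3 + 3x^2 + 2x + 1. This has degree ≥ 4, so divide by f(x) over F_5: 2x^5 + 4x^4 + 3x^3 + 3x^2 + 2x + 1 = (2x + 3)·(x^4 + 3x^3 + 2x^2 + 3x + 2) + (x^2 + 4x). Hence a·b ≡ x^2 + 4x (mod f). (F_5[x]/(f) is a field with 5^4 = 625 elements since f is irreducible of degree 4.)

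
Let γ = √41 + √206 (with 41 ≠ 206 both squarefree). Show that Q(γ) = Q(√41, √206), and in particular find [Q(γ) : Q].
[Q(γ) : Q] = 4 (equivalently, Q(γ) = Q(√41, √206))

Obviously Q(γ) ⊆ Q(√41, √206), and [Q(√41, √206):Q] = 4 (since 41, 206 are distinct squarefree integers > 1 with 8446 not a perfect square). To show equality we compute the minimal polynomial of γ. From γ = √41 + √206: γ^2 = 41 + 2√(8446) + 206 = 247 + 2√(8446), so γ^2 - 247 = 2√(8446); squaring, (γ^2 - 247)^2 = 4·8446, i.e. γ^4 - 494γ^2 + 61009 - 33784 = 0, i.e. γ^4 - 494γ^2 + 27225 = 0. So γ is a root of x^4 - 494x^2 + 27225. This polynomial is irreducible over Q: it has no rational root (each ±√41 ± √206 is irrational), and any factorization into two quadratics over Q would force √(8446) ∈ Q (pairing opposite roots) or √41, √206 ∈ Q (other pairings), all impossible. Hence [Q(γ):Q] = 4 = [Q(√41, √206):Q], so Q(γ) = Q(√41, √206).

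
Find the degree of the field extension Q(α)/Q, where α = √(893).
[Q(α):Q] = 2

[Q(α):Q] equals the degree of the minimal polynomial of α. Here α^2 = 893 and x^2 - 893 is irreducible (d = 893 is squarefree, ≠ 1, hence not a square), so deg(m_α) = 2. Thus [Q(α):Q] = 2.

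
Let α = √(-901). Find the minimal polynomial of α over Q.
m_α(x) = x^2 + 901

α satisfies α^2 + 901 = 0, so x^2 + 901 annihilates α. Since d = -901 is squarefree and ≠ 1, it is not a perfect square in Q, so x^2 + 901 has no rational root and is therefore irreducible over Q (a degree-2 polynomial over a field is irreducible iff it has no root). Hence m_α(x) = x^2 + 901.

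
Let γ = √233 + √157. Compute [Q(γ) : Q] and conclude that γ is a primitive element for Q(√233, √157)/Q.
[Q(γ) : Q] = 4 (equivalently, Q(γ) = Q(√233, √157))

Obviously Q(γ) ⊆ Q(√233, √157), and [Q(√233, √157):Q] = 4 (since 233, 157 are distinct squarefree integers > 1 with 36581 not a perfect square). To show equality we compute the minimal polynomial of γ. From γ = √233 + √157: γ^2 = 233 + 2√(36581) + 157 = 390 + 2√(36581), so γ^2 - 390 = 2√(36581); squaring, (γ^2 - 390)^2 = 4·36581, i.e. γ^4 - 780γ^2 + 152100 - 146324 = 0, i.e. γ^4 - 780γ^2 + 5776 = 0. So γ is a root of x^4 - 780x^2 + 5776. This polynomial is irreducible over Q: it has no rational root (each ±√233 ± √157 is irrational), and any factorization into two quadratics over Q would force √(36581) ∈ Q (pairing opposite roots) or √233, √157 ∈ Q (other pairings), all impossible. Hence [Q(γ):Q] = 4 = [Q(√233, √157):Q], so Q(γ) = Q(√233, √157).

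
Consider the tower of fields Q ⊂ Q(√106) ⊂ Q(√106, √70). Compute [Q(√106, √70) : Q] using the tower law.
[Q(√106, √70) : Q] = 4

[Q(√106):Q] = 2 (min poly x^2 - 106, irreducible since 106 is squarefree > 1). For the top step, suppose √70 ∈ Q(√106), say √70 = c + d√106 with c, d ∈ Q. Squaring: 70 = c^2 + 106d^2 + 2cd√106. Since √106 ∉ Q this forces 2cd = 0. If d = 0 then √70 = c ∈ Q, contradicting 70 squarefree > 1. If c = 0 then 70 = 106d^2, so 106·70 = (106d)^2 is a perfect square in Q — but 106·70 = 7420 is not a perfect square (since 106 and 70 are distinct squarefree integers). Contradiction. Hence √70 ∉ Q(√106), so x^2 - 70 stays irreducible over Q(√106) and [Q(√106, √70) : Q(√106)] = 2. By the tower law, [Q(√106, √70) : Q] = 2 · 2 = 4.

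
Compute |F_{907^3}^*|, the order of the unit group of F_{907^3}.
|F_{907^3}^*| = 746142642

F_{907^3} has 907^3 = 746142643 elements; its multiplicative group consists of all nonzero elements, so |F_{907^3}^*| = 746142643 - 1 = 746142642. (It is cyclic since any finite subgroup of the multiplicative group of a field is cyclic.)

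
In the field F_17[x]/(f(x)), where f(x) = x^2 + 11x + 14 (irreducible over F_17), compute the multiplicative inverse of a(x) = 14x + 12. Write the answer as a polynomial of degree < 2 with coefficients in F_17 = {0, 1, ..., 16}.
a(x)^(-1) ≡ x + 15 (mod f(x))

Since f is irreducible over F_17, F_17[x]/(f) is a field and a(x) ≠ 0 has an inverse. Apply the extended Euclidean algorithm to f(x) and a(x) in F_17[x]: f(x) = (11x + 12)·a(x) + (6). The last nonzero remainder is the constant 6 = gcd(f, a) in F_17. Back-substituting through the division chain expresses 6 = s(x)·a(x) + t(x)·f(x) with s(x) ≡ 6x + 5 (mod f), so (6x + 5)·a(x) ≡ 6 (mod f). Multiplying by 6^(-1) ≡ 3 in F_17 gives a(x)^(-1) ≡ 3·(6x + 5) ≡ x + 15 (mod f). Check: (14x + 12)·(x + 15) = 14x^2 + x + 10 ≡ 1 (mod x^2 + 11x + 14).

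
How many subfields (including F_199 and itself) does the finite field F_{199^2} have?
F_{199^2} has 2 subfields

The subfields of F_{p^n} are exactly the fields F_{p^d} for d | n (each is the fixed field of the unique index-d subgroup of Gal(F_{p^n}/F_p) ≅ Z/nZ). The divisors of n = 2 are {1, 2}, giving 2 subfields: F_{199^1}, F_{199^2}.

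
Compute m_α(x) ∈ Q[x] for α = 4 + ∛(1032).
m_α(x) = x^3 - 12x^2 + 48x - 1096

Set β = α - 4 = ∛(1032), so β^3 = 1032. Then (α - 4)^3 - 1032 = 0, i.e. α is a root of g(x) = (x - 4)^3 - 1032 = x^3 - 12x^2 + 48x - 1096. Since g(x) = h(x - 4) where h(x) = x^3 - 1032, and h is irreducible over Q (because 1032 is not a perfect cube, so h has no rational root, and a monic cubic with no rational root is irreducible), g is also irreducible (irreducibility is preserved under the substitution x → x - 4). Hence m_α(x) = x^3 - 12x^2 + 48x - 1096.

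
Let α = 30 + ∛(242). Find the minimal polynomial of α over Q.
m_α(x) = x^3 - 90x^2 + 2700x - 27242

Set β = α - 30 = ∛(242), so β^3 = 242. Then (α - 30)^3 - 242 = 0, i.e. α is a root of g(x) = (x - 30)^3 - 242 = x^3 - 90x^2 + 2700x - 27242. Since g(x) = h(x - 30) where h(x) = x^3 - 242, and h is irreducible over Q (because 242 is not a perfect cube, so h has no rational root, and a monic cubic with no rational root is irreducible), g is also irreducible (irreducibility is preserved under the substitution x → x - 30). Hence m_α(x) = x^3 - 90x^2 + 2700x - 27242.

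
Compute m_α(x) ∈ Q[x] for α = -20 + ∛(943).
m_α(x) = x^3 + 60x^2 + 1200x + 7057

Set β = α + 20 = ∛(943), so β^3 = 943. Then (α + 20)^3 - 943 = 0, i.e. α is a root of g(x) = (x + 20)^3 - 943 = x^3 + 60x^2 + 1200x + 7057. Since g(x) = h(x + 20) where h(x) = x^3 - 943, and h is irreducible over Q (because 943 is not a perfect cube, so h has no rational root, and a monic cubic with no rational root is irreducible), g is also irreducible (irreducibility is preserved under the substitution x → x + 20). Hence m_α(x) = x^3 + 60x^2 + 1200x + 7057.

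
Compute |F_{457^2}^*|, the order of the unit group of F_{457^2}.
|F_{457^2}^*| = 208848

F_{457^2} has 457^2 = 208849 elements; its multiplicative group consists of all nonzero elements, so |F_{457^2}^*| = 208849 - 1 = 208848. (It is cyclic since any finite subgroup of the multiplicative group of a field is cyclic.)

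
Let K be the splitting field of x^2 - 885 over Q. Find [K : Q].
[K : Q] = 2

f(x) = x^2 - 885 factors as (x - √885)(x + √885). The splitting field is K = Q(√885). Since 885 is squarefree and > 1, it is not a perfect square, so x^2 - 885 is irreducible over Q and [Q(√885) : Q] = 2. Hence [K : Q] = 2.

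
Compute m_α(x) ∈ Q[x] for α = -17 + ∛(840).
m_α(x) = x^3 + 51x^2 + 867x + 4073

Set β = α + 17 = ∛(840), so β^3 = 840. Then (α + 17)^3 - 840 = 0, i.e. α is a root of g(x) = (x + 17)^3 - 840 = x^3 + 51x^2 + 867x + 4073. Since g(x) = h(x + 17) where h(x) = x^3 - 840, and h is irreducible over Q (because 840 is not a perfect cube, so h has no rational root, and a monic cubic with no rational root is irreducible), g is also irreducible (irreducibility is preserved under the substitution x → x + 17). Hence m_α(x) = x^3 + 51x^2 + 867x + 4073.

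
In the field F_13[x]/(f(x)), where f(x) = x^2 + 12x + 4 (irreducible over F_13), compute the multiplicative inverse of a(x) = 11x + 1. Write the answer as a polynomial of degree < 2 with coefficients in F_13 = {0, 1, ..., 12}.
a(x)^(-1) ≡ x + 6 (mod f(x))

Since f is irreducible over F_13, F_13[x]/(f) is a field and a(x) ≠ 0 has an inverse. Apply the extended Euclidean algorithm to f(x) and a(x) in F_13[x]: f(x) = (6x + 10)·a(x) + (7). The last nonzero remainder is the constant 7 = gcd(f, a) in F_13. Back-substituting through the division chain expresses 7 = s(x)·a(x) + t(x)·f(x) with s(x) ≡ 7x + 3 (mod f), so (7x + 3)·a(x) ≡ 7 (mod f). Multiplying by 7^(-1) ≡ 2 in F_13 gives a(x)^(-1) ≡ 2·(7x + 3) ≡ x + 6 (mod f). Check: (11x + 1)·(x + 6) = 11x^2 + 2x + 6 ≡ 1 (mod x^2 + 12x + 4).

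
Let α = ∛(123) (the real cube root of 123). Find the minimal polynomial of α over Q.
m_α(x) = x^3 - 123

α satisfies α^3 = 123, so x^3 - 123 annihilates α. By the rational root test, a rational root p/q (in lowest terms) of x^3 - 123 would satisfy p^3 = 123 q^3, forcing q = 1 and p^3 = 123; but 123 is not a perfect cube, contradiction. A monic cubic over Q with no rational root is irreducible (any nontrivial factorization would include a linear factor). Hence x^3 - 123 is the minimal polynomial of α, and in particular [Q(α):Q] = 3.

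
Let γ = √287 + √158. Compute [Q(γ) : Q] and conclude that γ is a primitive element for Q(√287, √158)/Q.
[Q(γ) : Q] = 4 (equivalently, Q(γ) = Q(√287, √158))

Obviously Q(γ) ⊆ Q(√287, √158), and [Q(√287, √158):Q] = 4 (since 287, 158 are distinct squarefree integers > 1 with 45346 not a perfect square). To show equality we compute the minimal polynomial of γ. From γ = √287 + √158: γ^2 = 287 + 2√(45346) + 158 = 445 + 2√(45346), so γ^2 - 445 = 2√(45346); squaring, (γ^2 - 445)^2 = 4·45346, i.e. γ^4 - 890γ^2 + 198025 - 181384 = 0, i.e. γ^4 - 890γ^2 + 16641 = 0. So γ is a root of x^4 - 890x^2 + 16641. This polynomial is irreducible over Q: it has no rational root (each ±√287 ± √158 is irrational), and any factorization into two quadratics over Q would force √(45346) ∈ Q (pairing opposite roots) or √287, √158 ∈ Q (other pairings), all impossible. Hence [Q(γ):Q] = 4 = [Q(√287, √158):Q], so Q(γ) = Q(√287, √158).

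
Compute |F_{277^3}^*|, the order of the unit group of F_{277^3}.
|F_{277^3}^*| = 21253932

F_{277^3} has 277^3 = 21253933 elements; its multiplicative group consists of all nonzero elements, so |F_{277^3}^*| = 21253933 - 1 = 21253932. (It is cyclic since any finite subgroup of the multiplicative group of a field is cyclic.)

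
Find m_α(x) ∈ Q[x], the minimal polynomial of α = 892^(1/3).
m_α(x) = x^3 - 892

α satisfies α^3 = 892, so x^3 - 892 annihilates α. By the rational root test, a rational root p/q (in lowest terms) of x^3 - 892 would satisfy p^3 = 892 q^3, forcing q = 1 and p^3 = 892; but 892 is not a perfect cube, contradiction. A monic cubic over Q with no rational root is irreducible (any nontrivial factorization would include a linear factor). Hence x^3 - 892 is the minimal polynomial of α, and in particular [Q(α):Q] = 3.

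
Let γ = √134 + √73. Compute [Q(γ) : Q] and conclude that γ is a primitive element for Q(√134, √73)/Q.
[Q(γ) : Q] = 4 (equivalently, Q(γ) = Q(√134, √73))

Obviously Q(γ) ⊆ Q(√134, √73), and [Q(√134, √73):Q] = 4 (since 134, 73 are distinct squarefree integers > 1 with 9782 not a perfect square). To show equality we compute the minimal polynomial of γ. From γ = √134 + √73: γ^2 = 134 + 2√(9782) + 73 = 207 + 2√(9782), so γ^2 - 207 = 2√(9782); squaring, (γ^2 - 207)^2 = 4·9782, i.e. γ^4 - 414γ^2 + 42849 - 39128 = 0, i.e. γ^4 - 414γ^2 + 3721 = 0. So γ is a root of x^4 - 414x^2 + 3721. This polynomial is irreducible over Q: it has no rational root (each ±√134 ± √73 is irrational), and any factorization into two quadratics over Q would force √(9782) ∈ Q (pairing opposite roots) or √134, √73 ∈ Q (other pairings), all impossible. Hence [Q(γ):Q] = 4 = [Q(√134, √73):Q], so Q(γ) = Q(√134, √73).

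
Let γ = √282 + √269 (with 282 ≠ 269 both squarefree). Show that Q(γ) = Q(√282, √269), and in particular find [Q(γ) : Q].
[Q(γ) : Q] = 4 (equivalently, Q(γ) = Q(√282, √269))

Obviously Q(γ) ⊆ Q(√282, √269), and [Q(√282, √269):Q] = 4 (since 282, 269 are distinct squarefree integers > 1 with 75858 not a perfect square). To show equality we compute the minimal polynomial of γ. From γ = √282 + √269: γ^2 = 282 + 2√(75858) + 269 = 551 + 2√(75858), so γ^2 - 551 = 2√(75858); squaring, (γ^2 - 551)^2 = 4·75858, i.e. γ^4 - 1102γ^2 + 303601 - 303432 = 0, i.e. γ^4 - 1102γ^2 + 169 = 0. So γ is a root of x^4 - 1102x^2 + 169. This polynomial is irreducible over Q: it has no rational root (each ±√282 ± √269 is irrational), and any factorization into two quadratics over Q would force √(75858) ∈ Q (pairing opposite roots) or √282, √269 ∈ Q (other pairings), all impossible. Hence [Q(γ):Q] = 4 = [Q(√282, √269):Q], so Q(γ) = Q(√282, √269).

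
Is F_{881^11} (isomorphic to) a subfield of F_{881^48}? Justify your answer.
No: F_{881^11} is not a subfield of F_{881^48}

F_{p^m} embeds in F_{p^n} iff m | n. Here 11 ∤ 48 (since 48 = 4·11 + 4 with remainder 4 ≠ 0), so F_{881^11} is not a subfield of F_{881^48}. Equivalently: if it were, the tower law would give 11 = [F_{881^11}:F_881] dividing [F_{881^48}:F_881] = 48, contradiction.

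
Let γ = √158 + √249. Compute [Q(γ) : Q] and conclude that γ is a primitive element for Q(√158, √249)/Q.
[Q(γ) : Q] = 4 (equivalently, Q(γ) = Q(√158, √249))

Obviously Q(γ) ⊆ Q(√158, √249), and [Q(√158, √249):Q] = 4 (since 158, 249 are distinct squarefree integers > 1 with 39342 not a perfect square). To show equality we compute the minimal polynomial of γ. From γ = √158 + √249: γ^2 = 158 + 2√(39342) + 249 = 407 + 2√(39342), so γ^2 - 407 = 2√(39342); squaring, (γ^2 - 407)^2 = 4·39342, i.e. γ^4 - 814γ^2 + 165649 - 157368 = 0, i.e. γ^4 - 814γ^2 + 8281 = 0. So γ is a root of x^4 - 814x^2 + 8281. This polynomial is irreducible over Q: it has no rational root (each ±√158 ± √249 is irrational), and any factorization into two quadratics over Q would force √(39342) ∈ Q (pairing opposite roots) or √158, √249 ∈ Q (other pairings), all impossible. Hence [Q(γ):Q] = 4 = [Q(√158, √249):Q], so Q(γ) = Q(√158, √249).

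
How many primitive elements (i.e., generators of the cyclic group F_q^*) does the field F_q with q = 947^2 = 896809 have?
There are φ(896808) = 262080 primitive elements

F_q^* is cyclic of order q - 1 = 896808. A cyclic group of order m has exactly φ(m) generators. Here m = 896808 = 2^3 · 3 · 11 · 43 · 79, so the number of primitive elements is φ(896808) = 262080.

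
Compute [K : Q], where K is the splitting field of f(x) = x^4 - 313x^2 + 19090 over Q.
[K : Q] = 4

Solving the quadratic in x^2: x^2 = (313 ± √(313^2 - 4·19090))/2 = (313 ± √21609)/2 = (313 ± 147)/2, giving x^2 = 230 or x^2 = 83. So f(x) = (x^2 - 230)(x^2 - 83) and the roots of f are ±√230, ±√83. Hence the splitting field is K = Q(√230, √83). Since 230 and 83 are distinct squarefree integers > 1, their product 19090 is not a perfect square, so √83 ∉ Q(√230). By the tower law [K:Q] = [Q(√230,√83):Q(√230)] · [Q(√230):Q] = 2 · 2 = 4.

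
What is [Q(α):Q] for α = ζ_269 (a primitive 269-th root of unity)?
[Q(α):Q] = 268

The minimal polynomial of ζ_269 over Q is the 269-th cyclotomic polynomial Φ_269(x), which is irreducible over Q and has degree φ(269) = 268. Hence [Q(α):Q] = φ(269) = 268.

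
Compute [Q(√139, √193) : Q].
[Q(√139, √193) : Q] = 4

[Q(√139):Q] = 2 (min poly x^2 - 139, irreducible since 139 is squarefree > 1). For the top step, suppose √193 ∈ Q(√139), say √193 = c + d√139 with c, d ∈ Q. Squaring: 193 = c^2 + 139d^2 + 2cd√139. Since √139 ∉ Q this forces 2cd = 0. If d = 0 then √193 = c ∈ Q, contradicting 193 squarefree > 1. If c = 0 then 193 = 139d^2, so 139·193 = (139d)^2 is a perfect square in Q — but 139·193 = 26827 is not a perfect square (since 139 and 193 are distinct squarefree integers). Contradiction. Hence √193 ∉ Q(√139), so x^2 - 193 stays irreducible over Q(√139) and [Q(√139, √193) : Q(√139)] = 2. By the tower law, [Q(√139, √193) : Q] = 2 · 2 = 4.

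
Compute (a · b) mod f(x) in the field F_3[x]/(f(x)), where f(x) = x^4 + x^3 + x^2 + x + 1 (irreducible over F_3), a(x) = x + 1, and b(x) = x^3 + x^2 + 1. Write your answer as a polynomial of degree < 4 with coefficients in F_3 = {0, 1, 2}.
a · b ≡ x^3 (mod f(x))

Multiply in F_3[x]: a(x)·b(x) = (x + 1)·(x^3 + x^2 + 1) = x^4 + 2x^3 + x^2 + x + 1. This has degree ≥ 4, so divide by f(x) over F_3: x^4 + 2x^3 + x^2 + x + 1 = (1)·(x^4 + x^3 + x^2 + x + 1) + (x^3). Hence a·b ≡ x^3 (mod f). (F_3[x]/(f) is a field with 3^4 = 81 elements since f is irreducible of degree 4.)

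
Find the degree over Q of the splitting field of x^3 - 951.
[K : Q] = 6

The roots of x^3 - 951 are ∛951, ω∛951, ω^2∛951 where ω = e^(2πi/3) is a primitive cube root of unity, so K = Q(∛951, ω). Now [Q(∛951):Q] = 3 (since 951 is not a perfect cube, x^3 - 951 is irreducible) and [Q(ω):Q] = 2. Both 2 and 3 divide [K:Q], and [K:Q] ≤ 3·2 = 6, so [K:Q] = 6. (Equivalently: Q(∛951) ⊂ R but ω ∉ R, so [K : Q(∛951)] = 2.)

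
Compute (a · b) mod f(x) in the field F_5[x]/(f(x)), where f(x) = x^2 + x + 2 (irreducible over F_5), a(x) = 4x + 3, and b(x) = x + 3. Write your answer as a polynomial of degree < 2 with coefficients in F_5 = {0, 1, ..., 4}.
a · b ≡ x + 1 (mod f(x))

Multiply in F_5[x]: a(x)·b(x) = (4x + 3)·(x + 3) = 4x^2 + 4. This has degree ≥ 2, so divide by f(x) over F_5: 4x^2 + 4 = (4)·(x^2 + x + 2) + (x + 1). Hence a·b ≡ x + 1 (mod f). (F_5[x]/(f) is a field with 5^2 = 25 elements since f is irreducible of degree 2.)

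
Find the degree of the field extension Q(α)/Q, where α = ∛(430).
[Q(α):Q] = 3

The minimal polynomial of α is x^3 - 430, irreducible over Q since 430 is not a perfect cube (so x^3 - 430 has no rational root). Hence [Q(α):Q] = deg(m_α) = 3.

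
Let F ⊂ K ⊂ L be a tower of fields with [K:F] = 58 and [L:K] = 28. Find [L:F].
[L:F] = 1624

The tower law says that for any tower of field extensions F ⊂ K ⊂ L with finite degrees, [L:F] = [L:K] · [K:F]. Here this gives [L:F] = 28 · 58 = 1624.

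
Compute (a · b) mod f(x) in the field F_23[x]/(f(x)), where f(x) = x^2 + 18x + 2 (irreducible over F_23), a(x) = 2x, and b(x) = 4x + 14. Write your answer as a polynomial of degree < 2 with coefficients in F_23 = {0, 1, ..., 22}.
a · b ≡ 22x + 7 (mod f(x))

Multiply in F_23[x]: a(x)·b(x) = (2x)·(4x + 14) = 8x^2 + 5x. This has degree ≥ 2, so divide by f(x) over F_23: 8x^2 + 5x = (8)·(x^2 + 18x + 2) + (22x + 7). Hence a·b ≡ 22x + 7 (mod f). (F_23[x]/(f) is a field with 23^2 = 529 elements since f is irreducible of degree 2.)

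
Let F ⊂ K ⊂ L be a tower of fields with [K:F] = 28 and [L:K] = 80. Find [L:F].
[L:F] = 2240

The tower law says that for any tower of field extensions F ⊂ K ⊂ L with finite degrees, [L:F] = [L:K] · [K:F]. Here this gives [L:F] = 80 · 28 = 2240.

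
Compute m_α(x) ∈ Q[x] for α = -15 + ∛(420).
m_α(x) = x^3 + 45x^2 + 675x + 2955

Set β = α + 15 = ∛(420), so β^3 = 420. Then (α + 15)^3 - 420 = 0, i.e. α is a root of g(x) = (x + 15)^3 - 420 = x^3 + 45x^2 + 675x + 2955. Since g(x) = h(x + 15) where h(x) = x^3 - 420, and h is irreducible over Q (because 420 is not a perfect cube, so h has no rational root, and a monic cubic with no rational root is irreducible), g is also irreducible (irreducibility is preserved under the substitution x → x + 15). Hence m_α(x) = x^3 + 45x^2 + 675x + 2955.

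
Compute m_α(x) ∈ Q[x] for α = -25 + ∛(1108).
m_α(x) = x^3 + 75x^2 + 1875x + 14517

Set β = α + 25 = ∛(1108), so β^3 = 1108. Then (α + 25)^3 - 1108 = 0, i.e. α is a root of g(x) = (x + 25)^3 - 1108 = x^3 + 75x^2 + 1875x + 14517. Since g(x) = h(x + 25) where h(x) = x^3 - 1108, and h is irreducible over Q (because 1108 is not a perfect cube, so h has no rational root, and a monic cubic with no rational root is irreducible), g is also irreducible (irreducibility is preserved under the substitution x → x + 25). Hence m_α(x) = x^3 + 75x^2 + 1875x + 14517.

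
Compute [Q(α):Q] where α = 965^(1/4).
[Q(α):Q] = 4

α is a root of x^4 - 965. By Eisenstein's criterion at the prime p = 5 (which divides the constant term 965 but p^2 = 25 does not, since 965 is squarefree), x^4 - 965 is irreducible over Q. Hence [Q(α):Q] = 4.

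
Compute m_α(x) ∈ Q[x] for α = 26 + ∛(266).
m_α(x) = x^3 - 78x^2 + 2028x - 17842

Set β = α - 26 = ∛(266), so β^3 = 266. Then (α - 26)^3 - 266 = 0, i.e. α is a root of g(x) = (x - 26)^3 - 266 = x^3 - 78x^2 + 2028x - 17842. Since g(x) = h(x - 26) where h(x) = x^3 - 266, and h is irreducible over Q (because 266 is not a perfect cube, so h has no rational root, and a monic cubic with no rational root is irreducible), g is also irreducible (irreducibility is preserved under the substitution x → x - 26). Hence m_α(x) = x^3 - 78x^2 + 2028x - 17842.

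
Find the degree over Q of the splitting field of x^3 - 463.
[K : Q] = 6

The roots of x^3 - 463 are ∛463, ω∛463, ω^2∛463 where ω = e^(2πi/3) is a primitive cube root of unity, so K = Q(∛463, ω). Now [Q(∛463):Q] = 3 (since 463 is not a perfect cube, x^3 - 463 is irreducible) and [Q(ω):Q] = 2. Both 2 and 3 divide [K:Q], and [K:Q] ≤ 3·2 = 6, so [K:Q] = 6. (Equivalently: Q(∛463) ⊂ R but ω ∉ R, so [K : Q(∛463)] = 2.)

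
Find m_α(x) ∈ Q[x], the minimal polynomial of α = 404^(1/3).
m_α(x) = x^3 - 404

α satisfies α^3 = 404, so x^3 - 404 annihilates α. By the rational root test, a rational root p/q (in lowest terms) of x^3 - 404 would satisfy p^3 = 404 q^3, forcing q = 1 and p^3 = 404; but 404 is not a perfect cube, contradiction. A monic cubic over Q with no rational root is irreducible (any nontrivial factorization would include a linear factor). Hence x^3 - 404 is the minimal polynomial of α, and in particular [Q(α):Q] = 3.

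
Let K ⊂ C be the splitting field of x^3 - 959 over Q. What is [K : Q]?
[K : Q] = 6

The roots of x^3 - 959 are ∛959, ω∛959, ω^2∛959 where ω = e^(2πi/3) is a primitive cube root of unity, so K = Q(∛959, ω). Now [Q(∛959):Q] = 3 (since 959 is not a perfect cube, x^3 - 959 is irreducible) and [Q(ω):Q] = 2. Both 2 and 3 divide [K:Q], and [K:Q] ≤ 3·2 = 6, so [K:Q] = 6. (Equivalently: Q(∛959) ⊂ R but ω ∉ R, so [K : Q(∛959)] = 2.)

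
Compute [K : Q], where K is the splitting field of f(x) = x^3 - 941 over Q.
[K : Q] = 6

The roots of x^3 - 941 are ∛941, ω∛941, ω^2∛941 where ω = e^(2πi/3) is a primitive cube root of unity, so K = Q(∛941, ω). Now [Q(∛941):Q] = 3 (since 941 is not a perfect cube, x^3 - 941 is irreducible) and [Q(ω):Q] = 2. Both 2 and 3 divide [K:Q], and [K:Q] ≤ 3·2 = 6, so [K:Q] = 6. (Equivalently: Q(∛941) ⊂ R but ω ∉ R, so [K : Q(∛941)] = 2.)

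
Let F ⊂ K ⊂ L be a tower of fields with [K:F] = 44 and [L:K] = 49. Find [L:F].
[L:F] = 2156

The tower law says that for any tower of field extensions F ⊂ K ⊂ L with finite degrees, [L:F] = [L:K] · [K:F]. Here this gives [L:F] = 49 · 44 = 2156.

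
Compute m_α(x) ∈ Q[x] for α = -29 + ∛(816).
m_α(x) = x^3 + 87x^2 + 2523x + 23573

Set β = α + 29 = ∛(816), so β^3 = 816. Then (α + 29)^3 - 816 = 0, i.e. α is a root of g(x) = (x + 29)^3 - 816 = x^3 + 87x^2 + 2523x + 23573. Since g(x) = h(x + 29) where h(x) = x^3 - 816, and h is irreducible over Q (because 816 is not a perfect cube, so h has no rational root, and a monic cubic with no rational root is irreducible), g is also irreducible (irreducibility is preserved under the substitution x → x + 29). Hence m_α(x) = x^3 + 87x^2 + 2523x + 23573.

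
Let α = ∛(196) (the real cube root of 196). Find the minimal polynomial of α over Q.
m_α(x) = x^3 - 196

α satisfies α^3 = 196, so x^3 - 196 annihilates α. By the rational root test, a rational root p/q (in lowest terms) of x^3 - 196 would satisfy p^3 = 196 q^3, forcing q = 1 and p^3 = 196; but 196 is not a perfect cube, contradiction. A monic cubic over Q with no rational root is irreducible (any nontrivial factorization would include a linear factor). Hence x^3 - 196 is the minimal polynomial of α, and in particular [Q(α):Q] = 3.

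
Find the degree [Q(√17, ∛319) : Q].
[Q(√17, ∛319) : Q] = 6

Let L = Q(√17, ∛319). Since Q(√17) ⊂ L and [Q(√17):Q] = 2, the tower law gives 2 | [L:Q]. Likewise Q(∛319) ⊂ L with [Q(∛319):Q] = 3 (because 319 is not a perfect cube), so 3 | [L:Q]. As gcd(2,3) = 1, [L:Q] is divisible by 6. Conversely L is generated over Q by √17 and ∛319, so [L:Q] ≤ 2·3 = 6. Therefore [Q(√17, ∛319) : Q] = 6.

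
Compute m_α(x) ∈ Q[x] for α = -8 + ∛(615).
m_α(x) = x^3 + 24x^2 + 192x - 103

Set β = α + 8 = ∛(615), so β^3 = 615. Then (α + 8)^3 - 615 = 0, i.e. α is a root of g(x) = (x + 8)^3 - 615 = x^3 + 24x^2 + 192x - 103. Since g(x) = h(x + 8) where h(x) = x^3 - 615, and h is irreducible over Q (because 615 is not a perfect cube, so h has no rational root, and a monic cubic with no rational root is irreducible), g is also irreducible (irreducibility is preserved under the substitution x → x + 8). Hence m_α(x) = x^3 + 24x^2 + 192x - 103.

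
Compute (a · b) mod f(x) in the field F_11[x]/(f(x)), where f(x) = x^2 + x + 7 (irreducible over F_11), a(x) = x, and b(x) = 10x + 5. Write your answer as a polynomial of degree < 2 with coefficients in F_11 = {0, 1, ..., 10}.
a · b ≡ 6x + 7 (mod f(x))

Multiply in F_11[x]: a(x)·b(x) = (x)·(10x + 5) = 10x^2 + 5x. This has degree ≥ 2, so divide by f(x) over F_11: 10x^2 + 5x = (10)·(x^2 + x + 7) + (6x + 7). Hence a·b ≡ 6x + 7 (mod f). (F_11[x]/(f) is a field with 11^2 = 121 elements since f is irreducible of degree 2.)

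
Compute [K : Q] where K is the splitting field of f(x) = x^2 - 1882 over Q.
[K : Q] = 2

f(x) = x^2 - 1882 factors as (x - √1882)(x + √1882). The splitting field is K = Q(√1882). Since 1882 is squarefree and > 1, it is not a perfect square, so x^2 - 1882 is irreducible over Q and [Q(√1882) : Q] = 2. Hence [K : Q] = 2.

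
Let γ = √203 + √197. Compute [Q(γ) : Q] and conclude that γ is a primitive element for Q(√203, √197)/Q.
[Q(γ) : Q] = 4 (equivalently, Q(γ) = Q(√203, √197))

Obviously Q(γ) ⊆ Q(√203, √197), and [Q(√203, √197):Q] = 4 (since 203, 197 are distinct squarefree integers > 1 with 39991 not a perfect square). To show equality we compute the minimal polynomial of γ. From γ = √203 + √197: γ^2 = 203 + 2√(39991) + 197 = 400 + 2√(39991), so γ^2 - 400 = 2√(39991); squaring, (γ^2 - 400)^2 = 4·39991, i.e. γ^4 - 800γ^2 + 160000 - 159964 = 0, i.e. γ^4 - 800γ^2 + 36 = 0. So γ is a root of x^4 - 800x^2 + 36. This polynomial is irreducible over Q: it has no rational root (each ±√203 ± √197 is irrational), and any factorization into two quadratics over Q would force √(39991) ∈ Q (pairing opposite roots) or √203, √197 ∈ Q (other pairings), all impossible. Hence [Q(γ):Q] = 4 = [Q(√203, √197):Q], so Q(γ) = Q(√203, √197).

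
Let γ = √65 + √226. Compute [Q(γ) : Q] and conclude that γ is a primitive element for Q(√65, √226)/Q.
[Q(γ) : Q] = 4 (equivalently, Q(γ) = Q(√65, √226))

Obviously Q(γ) ⊆ Q(√65, √226), and [Q(√65, √226):Q] = 4 (since 65, 226 are distinct squarefree integers > 1 with 14690 not a perfect square). To show equality we compute the minimal polynomial of γ. From γ = √65 + √226: γ^2 = 65 + 2√(14690) + 226 = 291 + 2√(14690), so γ^2 - 291 = 2√(14690); squaring, (γ^2 - 291)^2 = 4·14690, i.e. γ^4 - 582γ^2 + 84681 - 58760 = 0, i.e. γ^4 - 582γ^2 + 25921 = 0. So γ is a root of x^4 - 582x^2 + 25921. This polynomial is irreducible over Q: it has no rational root (each ±√65 ± √226 is irrational), and any factorization into two quadratics over Q would force √(14690) ∈ Q (pairing opposite roots) or √65, √226 ∈ Q (other pairings), all impossible. Hence [Q(γ):Q] = 4 = [Q(√65, √226):Q], so Q(γ) = Q(√65, √226).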